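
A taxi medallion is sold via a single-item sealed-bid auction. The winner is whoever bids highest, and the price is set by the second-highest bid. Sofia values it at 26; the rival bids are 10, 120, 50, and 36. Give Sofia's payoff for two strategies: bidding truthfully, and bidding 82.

The highest competing bid is 120.
Bidding truthfully at 26: the top bid is 120 (a rival), so Sofia loses. Payoff = 0.
Bidding 82: the top bid is 120 (a rival), so Sofia loses. Payoff = 0.

Truthful: 0; alternative: 0.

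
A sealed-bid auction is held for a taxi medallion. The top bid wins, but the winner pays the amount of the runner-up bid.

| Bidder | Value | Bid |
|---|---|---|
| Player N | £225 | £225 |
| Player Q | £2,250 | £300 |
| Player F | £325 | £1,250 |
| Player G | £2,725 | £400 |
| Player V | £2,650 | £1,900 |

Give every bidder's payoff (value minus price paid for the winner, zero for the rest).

Ranking the bids: Player V £1,900 > Player F £1,250 > Player G £400 > Player Q £300 > Player N £225.
Player V has the top bid and wins; the price is the second-highest bid, £1,250.
Player V's payoff = £2,650 − £1,250 = £1,400. All other bidders lose, so their payoff is 0.

Player N £0, Player Q £0, Player F £0, Player G £0, Player V £1,400.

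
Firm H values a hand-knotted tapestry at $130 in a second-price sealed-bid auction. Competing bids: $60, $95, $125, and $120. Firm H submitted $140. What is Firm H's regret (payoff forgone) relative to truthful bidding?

The highest competing bid is $125.
Bidding truthfully at $130: Firm H has the top bid, wins, and pays the second-highest bid $125. Payoff = $130 − $125 = $5.
Bidding $140: Firm H has the top bid, wins, and pays the second-highest bid $125. Payoff = $130 − $125 = $5.
Regret = truthful payoff − actual payoff = $5 − $5 = $0.

$0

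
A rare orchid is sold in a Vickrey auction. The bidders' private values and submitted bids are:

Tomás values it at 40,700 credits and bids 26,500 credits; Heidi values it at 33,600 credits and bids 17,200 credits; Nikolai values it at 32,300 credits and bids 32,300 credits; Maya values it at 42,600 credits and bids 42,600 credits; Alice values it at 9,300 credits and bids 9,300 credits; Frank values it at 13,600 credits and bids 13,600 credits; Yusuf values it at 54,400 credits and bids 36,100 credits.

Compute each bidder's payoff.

Tomás 0 credits, Heidi 0 credits, Nikolai 0 credits, Maya 6,500 credits, Alice 0 credits, Frank 0 credits, Yusuf 0 credits.

Bids in descending order: Maya 42,600 credits; Yusuf 36,100 credits; Nikolai 32,300 credits; Tomás 26,500 credits; Heidi 17,200 credits; Frank 13,600 credits; Alice 9,300 credits.
Maya has the top bid and wins; the price is the second-highest bid, 36,100 credits.
Maya's payoff = 42,600 credits − 36,100 credits = 6,500 credits. All other bidders lose, so their payoff is 0.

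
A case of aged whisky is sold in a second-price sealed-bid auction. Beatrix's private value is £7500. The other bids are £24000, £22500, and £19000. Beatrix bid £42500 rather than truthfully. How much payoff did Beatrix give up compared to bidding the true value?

The highest competing bid is £24000.
Bidding truthfully at £7500: the top bid is £24000 (a rival), so Beatrix loses. Payoff = £0.
Bidding £42500: Beatrix has the top bid, wins, and pays the second-highest bid £24000. Payoff = £7500 − £24000 = -£16500.
Regret = truthful payoff − actual payoff = £0 − -£16500 = £16500.
Deviating from a truthful bid can only lose payoff in a second-price auction — never gain.

Payoff forgone: £16500.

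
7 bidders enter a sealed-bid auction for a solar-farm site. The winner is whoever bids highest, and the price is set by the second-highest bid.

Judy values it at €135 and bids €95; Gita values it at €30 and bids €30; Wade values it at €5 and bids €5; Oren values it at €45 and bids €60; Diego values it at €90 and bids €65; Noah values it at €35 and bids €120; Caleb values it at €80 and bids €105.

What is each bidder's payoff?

Judy €0, Gita €0, Wade €0, Oren €0, Diego €0, Noah -€70, Caleb €0.

Ordered from highest: Noah €120, then Caleb €105, then Judy €95, then Diego €65, then Oren €60, then Gita €30, then Wade €5.
Noah has the top bid and wins; the price is the second-highest bid, €105.
Noah's payoff = €35 − €105 = -€70. All other bidders lose, so their payoff is 0.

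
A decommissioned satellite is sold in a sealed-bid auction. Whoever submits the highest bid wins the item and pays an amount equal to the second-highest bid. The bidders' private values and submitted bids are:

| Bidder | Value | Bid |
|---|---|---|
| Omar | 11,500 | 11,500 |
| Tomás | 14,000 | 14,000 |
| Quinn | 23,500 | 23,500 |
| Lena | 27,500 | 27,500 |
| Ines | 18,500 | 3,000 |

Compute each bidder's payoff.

Omar 0, Tomás 0, Quinn 0, Lena 4,000, Ines 0.

Ordered from highest: Lena 27,500 > Quinn 23,500 > Tomás 14,000 > Omar 11,500 > Ines 3,000.
Lena has the top bid and wins; the price is the second-highest bid, 23,500.
Lena's payoff = 27,500 − 23,500 = 4,000. All other bidders lose, so their payoff is 0.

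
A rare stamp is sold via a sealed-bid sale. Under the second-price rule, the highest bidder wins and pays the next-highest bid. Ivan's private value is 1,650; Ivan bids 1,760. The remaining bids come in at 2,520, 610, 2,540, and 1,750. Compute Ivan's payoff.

Payoff = 0.

Highest competing bid: 2,540.
Ivan's bid 1,760 is not the highest, so Ivan loses, pays nothing, and earns zero payoff.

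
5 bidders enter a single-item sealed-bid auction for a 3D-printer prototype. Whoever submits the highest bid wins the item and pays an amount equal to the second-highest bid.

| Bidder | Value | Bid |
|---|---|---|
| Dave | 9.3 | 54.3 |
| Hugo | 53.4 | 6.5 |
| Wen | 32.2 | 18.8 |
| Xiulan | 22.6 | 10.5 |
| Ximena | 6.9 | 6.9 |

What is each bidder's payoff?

Payoffs: Dave -9.5, Hugo 0.0, Wen 0.0, Xiulan 0.0, Ximena 0.0.

Ranking the bids: Dave 54.3, then Wen 18.8, then Xiulan 10.5, then Ximena 6.9, then Hugo 6.5.
Dave has the top bid and wins; the price is the second-highest bid, 18.8.
Dave's payoff = 9.3 − 18.8 = -9.5. All other bidders lose, so their payoff is 0.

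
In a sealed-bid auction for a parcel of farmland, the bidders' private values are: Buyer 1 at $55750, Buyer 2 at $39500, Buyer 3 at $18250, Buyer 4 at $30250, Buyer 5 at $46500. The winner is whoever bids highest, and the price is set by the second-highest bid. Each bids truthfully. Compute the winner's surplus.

Ordered from highest: Buyer 1 $55750; Buyer 5 $46500; Buyer 2 $39500; Buyer 4 $30250; Buyer 3 $18250.
Buyer 1 wins with the top bid and pays the second-highest, $46500.
Surplus = $55750 − $46500 = $9250.

Winner's surplus: $9250.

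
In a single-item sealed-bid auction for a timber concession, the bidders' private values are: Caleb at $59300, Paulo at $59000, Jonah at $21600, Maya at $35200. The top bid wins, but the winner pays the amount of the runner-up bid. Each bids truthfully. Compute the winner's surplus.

Ordered from highest: Caleb $59300 > Paulo $59000 > Maya $35200 > Jonah $21600.
Caleb wins with the top bid and pays the second-highest, $59000.
Surplus = $59300 − $59000 = $300.

$300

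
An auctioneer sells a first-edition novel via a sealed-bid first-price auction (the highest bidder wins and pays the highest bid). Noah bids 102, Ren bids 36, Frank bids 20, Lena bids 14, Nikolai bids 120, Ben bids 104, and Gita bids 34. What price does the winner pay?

Sorted high to low: Nikolai 120; Ben 104; Noah 102; Ren 36; Gita 34; Frank 20; Lena 14.
Nikolai is the highest bidder, so Nikolai wins.
Under the first-price rule, the price is the highest bid: 120.

120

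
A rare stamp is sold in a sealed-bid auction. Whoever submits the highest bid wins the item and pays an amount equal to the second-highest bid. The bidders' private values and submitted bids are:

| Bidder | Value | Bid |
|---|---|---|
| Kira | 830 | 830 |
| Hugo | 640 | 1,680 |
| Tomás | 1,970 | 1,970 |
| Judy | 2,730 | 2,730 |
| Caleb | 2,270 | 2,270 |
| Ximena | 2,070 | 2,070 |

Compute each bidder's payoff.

Ranking the bids: Judy 2,730 > Caleb 2,270 > Ximena 2,070 > Tomás 1,970 > Hugo 1,680 > Kira 830.
Judy has the top bid and wins; the price is the second-highest bid, 2,270.
Judy's payoff = 2,730 − 2,270 = 460. All other bidders lose, so their payoff is 0.

Payoffs: Kira 0, Hugo 0, Tomás 0, Judy 460, Caleb 0, Ximena 0.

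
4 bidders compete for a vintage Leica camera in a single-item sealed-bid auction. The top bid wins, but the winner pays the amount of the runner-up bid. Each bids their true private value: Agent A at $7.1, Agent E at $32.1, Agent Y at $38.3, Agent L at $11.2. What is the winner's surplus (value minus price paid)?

Sorted high to low: Agent Y $38.3, then Agent E $32.1, then Agent L $11.2, then Agent A $7.1.
Agent Y wins with the top bid and pays the second-highest, $32.1.
Surplus = $38.3 − $32.1 = $6.2.

Surplus = $6.2.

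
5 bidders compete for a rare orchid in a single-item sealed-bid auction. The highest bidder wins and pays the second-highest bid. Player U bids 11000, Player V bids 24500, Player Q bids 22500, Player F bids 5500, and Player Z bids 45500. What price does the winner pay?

Ranking the bids: Player Z 45500 > Player V 24500 > Player Q 22500 > Player U 11000 > Player F 5500.
Player Z has the highest bid, so Player Z wins.
The second-highest bid is 24500, so that is what Player Z pays.

Price paid: 24500.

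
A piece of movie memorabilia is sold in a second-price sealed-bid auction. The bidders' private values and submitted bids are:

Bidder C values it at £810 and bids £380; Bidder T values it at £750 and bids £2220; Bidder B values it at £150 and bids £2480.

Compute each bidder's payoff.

Bids in descending order: Bidder B £2480; Bidder T £2220; Bidder C £380.
Bidder B has the top bid and wins; the price is the second-highest bid, £2220.
Bidder B's payoff = £150 − £2220 = -£2070. All other bidders lose, so their payoff is 0.

Bidder C £0, Bidder T £0, Bidder B -£2070.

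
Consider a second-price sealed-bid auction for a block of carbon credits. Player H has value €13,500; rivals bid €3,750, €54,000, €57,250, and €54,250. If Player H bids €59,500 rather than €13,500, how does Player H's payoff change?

The highest competing bid is €57,250.
Bidding truthfully at €13,500: the top bid is €57,250 (a rival), so Player H loses. Payoff = €0.
Bidding €59,500: Player H has the top bid, wins, and pays the second-highest bid €57,250. Payoff = €13,500 − €57,250 = -€43,750.
Change = -€43,750 − €0 = -€43,750.
This is the dominant-strategy logic: truthful bidding weakly beats any alternative.

Payoff change: -€43,750.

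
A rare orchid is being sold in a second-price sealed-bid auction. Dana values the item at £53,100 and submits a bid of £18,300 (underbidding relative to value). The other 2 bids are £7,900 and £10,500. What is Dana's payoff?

Highest competing bid: £10,500.
Dana's bid £18,300 is the highest overall, so Dana wins and pays the second-highest bid, £10,500.
Payoff = value − price = £53,100 − £10,500 = £42,600.

Dana's payoff: £42,600.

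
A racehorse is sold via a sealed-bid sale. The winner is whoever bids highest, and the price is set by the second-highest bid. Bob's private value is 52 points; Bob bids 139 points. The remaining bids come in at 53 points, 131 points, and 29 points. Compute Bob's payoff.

Bob's payoff: -79 points.

Highest competing bid: 131 points.
Bob's bid 139 points is the highest overall, so Bob wins and pays the second-highest bid, 131 points.
Payoff = value − price = 52 points − 131 points = -79 points.
Overbidding won the item at a price above value — truthful bidding would have avoided this loss.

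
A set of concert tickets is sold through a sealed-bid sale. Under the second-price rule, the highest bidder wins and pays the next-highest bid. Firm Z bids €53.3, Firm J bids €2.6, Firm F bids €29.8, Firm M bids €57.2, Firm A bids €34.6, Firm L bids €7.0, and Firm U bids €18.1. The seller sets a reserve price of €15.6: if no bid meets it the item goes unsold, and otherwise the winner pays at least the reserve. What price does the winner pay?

The winner pays €53.3.

Bids in descending order: Firm M €57.2 > Firm Z €53.3 > Firm A €34.6 > Firm F €29.8 > Firm U €18.1 > Firm L €7.0 > Firm J €2.6.
Firm M has the highest bid, so Firm M wins.
The second-highest bid is €53.3, which exceeds the reserve, so that sets the price.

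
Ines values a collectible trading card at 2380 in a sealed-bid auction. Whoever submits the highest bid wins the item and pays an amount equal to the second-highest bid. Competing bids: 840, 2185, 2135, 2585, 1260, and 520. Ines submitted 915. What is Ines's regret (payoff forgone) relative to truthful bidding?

0

The highest competing bid is 2585.
Bidding truthfully at 2380: the top bid is 2585 (a rival), so Ines loses. Payoff = 0.
Bidding 915: the top bid is 2585 (a rival), so Ines loses. Payoff = 0.
Regret = truthful payoff − actual payoff = 0 − 0 = 0.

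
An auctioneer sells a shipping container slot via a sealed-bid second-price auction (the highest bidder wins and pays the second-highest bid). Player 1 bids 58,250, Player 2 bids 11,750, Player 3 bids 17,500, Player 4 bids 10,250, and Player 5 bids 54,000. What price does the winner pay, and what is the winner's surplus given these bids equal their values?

The winner pays 54,000 for a surplus of 4,250.

Sorted high to low: Player 1 58,250, then Player 5 54,000, then Player 3 17,500, then Player 2 11,750, then Player 4 10,250.
Player 1 is the highest bidder, so Player 1 wins.
Under the second-price rule, the price is the second-highest bid: 54,000.
Surplus = 58,250 − 54,000 = 4,250.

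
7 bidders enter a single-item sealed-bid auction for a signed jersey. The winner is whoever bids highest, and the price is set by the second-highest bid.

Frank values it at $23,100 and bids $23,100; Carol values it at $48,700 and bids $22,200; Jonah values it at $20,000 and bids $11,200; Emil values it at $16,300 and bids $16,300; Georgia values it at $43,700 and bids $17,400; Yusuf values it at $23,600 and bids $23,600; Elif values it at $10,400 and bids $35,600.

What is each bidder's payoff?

Sorted high to low: Elif $35,600, then Yusuf $23,600, then Frank $23,100, then Carol $22,200, then Georgia $17,400, then Emil $16,300, then Jonah $11,200.
Elif has the top bid and wins; the price is the second-highest bid, $23,600.
Elif's payoff = $10,400 − $23,600 = -$13,200. All other bidders lose, so their payoff is 0.

Payoffs: Frank $0, Carol $0, Jonah $0, Emil $0, Georgia $0, Yusuf $0, Elif -$13,200.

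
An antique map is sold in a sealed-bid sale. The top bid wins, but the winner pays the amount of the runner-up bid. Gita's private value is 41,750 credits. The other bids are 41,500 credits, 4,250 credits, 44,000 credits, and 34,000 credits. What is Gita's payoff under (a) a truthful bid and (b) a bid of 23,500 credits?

The highest competing bid is 44,000 credits.
Bidding truthfully at 41,750 credits: the top bid is 44,000 credits (a rival), so Gita loses. Payoff = 0 credits.
Bidding 23,500 credits: the top bid is 44,000 credits (a rival), so Gita loses. Payoff = 0 credits.

(a) 0 credits  (b) 0 credits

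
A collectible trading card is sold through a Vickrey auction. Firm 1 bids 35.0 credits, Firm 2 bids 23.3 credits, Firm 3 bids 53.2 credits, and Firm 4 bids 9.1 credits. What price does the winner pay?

Sorted high to low: Firm 3 53.2 credits, then Firm 1 35.0 credits, then Firm 2 23.3 credits, then Firm 4 9.1 credits.
Firm 3 has the highest bid, so Firm 3 wins.
The second-highest bid is 35.0 credits, so that is what Firm 3 pays.

Price paid: 35.0 credits.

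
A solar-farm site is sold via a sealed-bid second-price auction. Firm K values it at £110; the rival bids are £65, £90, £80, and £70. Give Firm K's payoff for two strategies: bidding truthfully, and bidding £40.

The highest competing bid is £90.
Bidding truthfully at £110: Firm K has the top bid, wins, and pays the second-highest bid £90. Payoff = £110 − £90 = £20.
Bidding £40: the top bid is £90 (a rival), so Firm K loses. Payoff = £0.
Deviating from a truthful bid can only lose payoff in a second-price auction — never gain.

Truthful: £20; alternative: £0.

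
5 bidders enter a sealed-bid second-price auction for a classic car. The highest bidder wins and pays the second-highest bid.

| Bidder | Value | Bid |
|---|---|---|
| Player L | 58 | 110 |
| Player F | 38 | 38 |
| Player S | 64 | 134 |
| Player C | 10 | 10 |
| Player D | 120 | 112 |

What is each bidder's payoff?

Ordered from highest: Player S 134 > Player D 112 > Player L 110 > Player F 38 > Player C 10.
Player S has the top bid and wins; the price is the second-highest bid, 112.
Player S's payoff = 64 − 112 = -48. All other bidders lose, so their payoff is 0.

Player L 0, Player F 0, Player S -48, Player C 0, Player D 0.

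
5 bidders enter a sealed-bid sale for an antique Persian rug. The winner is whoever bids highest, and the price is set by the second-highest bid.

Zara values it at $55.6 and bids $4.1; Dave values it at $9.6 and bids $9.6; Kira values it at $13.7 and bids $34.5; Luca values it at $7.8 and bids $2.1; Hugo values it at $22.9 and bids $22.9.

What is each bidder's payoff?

Sorted high to low: Kira $34.5 > Hugo $22.9 > Dave $9.6 > Zara $4.1 > Luca $2.1.
Kira has the top bid and wins; the price is the second-highest bid, $22.9.
Kira's payoff = $13.7 − $22.9 = -$9.2. All other bidders lose, so their payoff is 0.

Zara $0.0, Dave $0.0, Kira -$9.2, Luca $0.0, Hugo $0.0.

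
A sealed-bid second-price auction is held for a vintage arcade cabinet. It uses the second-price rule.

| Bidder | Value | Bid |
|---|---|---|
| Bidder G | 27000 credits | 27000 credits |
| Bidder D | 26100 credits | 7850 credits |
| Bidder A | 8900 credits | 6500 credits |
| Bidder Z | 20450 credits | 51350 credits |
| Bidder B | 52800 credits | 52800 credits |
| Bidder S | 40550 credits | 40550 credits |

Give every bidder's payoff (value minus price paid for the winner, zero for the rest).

Bidder G 0 credits, Bidder D 0 credits, Bidder A 0 credits, Bidder Z 0 credits, Bidder B 1450 credits, Bidder S 0 credits.

Ranking the bids: Bidder B 52800 credits > Bidder Z 51350 credits > Bidder S 40550 credits > Bidder G 27000 credits > Bidder D 7850 credits > Bidder A 6500 credits.
Bidder B has the top bid and wins; the price is the second-highest bid, 51350 credits.
Bidder B's payoff = 52800 credits − 51350 credits = 1450 credits. All other bidders lose, so their payoff is 0.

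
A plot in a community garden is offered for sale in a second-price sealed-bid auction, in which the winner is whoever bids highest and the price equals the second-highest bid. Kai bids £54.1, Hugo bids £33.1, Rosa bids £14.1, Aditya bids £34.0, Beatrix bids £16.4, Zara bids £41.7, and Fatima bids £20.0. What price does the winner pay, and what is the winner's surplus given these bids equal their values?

Sorted high to low: Kai £54.1, then Zara £41.7, then Aditya £34.0, then Hugo £33.1, then Fatima £20.0, then Beatrix £16.4, then Rosa £14.1.
Kai is the highest bidder, so Kai wins.
Under the second-price rule, the price is the second-highest bid: £41.7.
Surplus = £54.1 − £41.7 = £12.4.

Price £41.7; surplus £12.4.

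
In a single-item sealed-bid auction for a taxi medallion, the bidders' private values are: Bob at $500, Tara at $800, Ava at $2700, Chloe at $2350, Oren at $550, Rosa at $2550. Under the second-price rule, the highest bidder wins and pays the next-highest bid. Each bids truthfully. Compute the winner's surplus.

$150

Ordered from highest: Ava $2700, then Rosa $2550, then Chloe $2350, then Tara $800, then Oren $550, then Bob $500.
Ava wins with the top bid and pays the second-highest, $2550.
Surplus = $2700 − $2550 = $150.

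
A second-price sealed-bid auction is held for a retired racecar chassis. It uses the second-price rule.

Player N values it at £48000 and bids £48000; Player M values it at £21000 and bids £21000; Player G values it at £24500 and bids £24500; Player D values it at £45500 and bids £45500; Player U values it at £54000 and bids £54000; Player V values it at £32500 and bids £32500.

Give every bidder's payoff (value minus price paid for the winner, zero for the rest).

Ordered from highest: Player U £54000 > Player N £48000 > Player D £45500 > Player V £32500 > Player G £24500 > Player M £21000.
Player U has the top bid and wins; the price is the second-highest bid, £48000.
Player U's payoff = £54000 − £48000 = £6000. All other bidders lose, so their payoff is 0.

Payoffs: Player N £0, Player M £0, Player G £0, Player D £0, Player U £6000, Player V £0.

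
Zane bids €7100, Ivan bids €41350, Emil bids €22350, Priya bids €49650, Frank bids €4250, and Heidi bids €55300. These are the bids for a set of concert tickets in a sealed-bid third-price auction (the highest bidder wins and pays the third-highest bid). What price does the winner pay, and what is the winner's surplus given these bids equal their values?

Price €41350; surplus €13950.

Ranking the bids: Heidi €55300, then Priya €49650, then Ivan €41350, then Emil €22350, then Zane €7100, then Frank €4250.
Heidi is the highest bidder, so Heidi wins.
Under the third-price rule, the price is the third-highest bid: €41350.
Surplus = €55300 − €41350 = €13950.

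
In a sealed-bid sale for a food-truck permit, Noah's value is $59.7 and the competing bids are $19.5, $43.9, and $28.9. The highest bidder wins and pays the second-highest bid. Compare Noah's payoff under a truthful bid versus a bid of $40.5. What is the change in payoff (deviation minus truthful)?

The highest competing bid is $43.9.
Bidding truthfully at $59.7: Noah has the top bid, wins, and pays the second-highest bid $43.9. Payoff = $59.7 − $43.9 = $15.8.
Bidding $40.5: the top bid is $43.9 (a rival), so Noah loses. Payoff = $0.0.
Change = $0.0 − $15.8 = -$15.8.
Deviating from a truthful bid can only lose payoff in a second-price auction — never gain.

-$15.8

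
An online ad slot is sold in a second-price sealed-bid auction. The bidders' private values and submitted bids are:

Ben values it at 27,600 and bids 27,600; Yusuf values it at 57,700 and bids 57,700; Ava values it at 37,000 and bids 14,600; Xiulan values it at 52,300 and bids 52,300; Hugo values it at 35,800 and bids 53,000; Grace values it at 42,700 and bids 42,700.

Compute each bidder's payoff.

Payoffs: Ben 0, Yusuf 4,700, Ava 0, Xiulan 0, Hugo 0, Grace 0.

Sorted high to low: Yusuf 57,700, then Hugo 53,000, then Xiulan 52,300, then Grace 42,700, then Ben 27,600, then Ava 14,600.
Yusuf has the top bid and wins; the price is the second-highest bid, 53,000.
Yusuf's payoff = 57,700 − 53,000 = 4,700. All other bidders lose, so their payoff is 0.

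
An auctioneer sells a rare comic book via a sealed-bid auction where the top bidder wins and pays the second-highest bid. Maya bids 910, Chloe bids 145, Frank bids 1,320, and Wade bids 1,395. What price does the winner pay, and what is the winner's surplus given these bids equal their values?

The winner pays 1,320 for a surplus of 75.

Ordered from highest: Wade 1,395; Frank 1,320; Maya 910; Chloe 145.
Wade is the highest bidder, so Wade wins.
Under the second-price rule, the price is the second-highest bid: 1,320.
Surplus = 1,395 − 1,320 = 75.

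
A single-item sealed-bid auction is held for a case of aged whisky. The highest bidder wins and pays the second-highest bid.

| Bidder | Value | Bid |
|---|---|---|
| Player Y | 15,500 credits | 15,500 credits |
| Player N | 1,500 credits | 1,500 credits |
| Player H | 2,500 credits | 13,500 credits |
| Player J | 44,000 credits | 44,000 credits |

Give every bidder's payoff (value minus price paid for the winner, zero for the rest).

Bids in descending order: Player J 44,000 credits, then Player Y 15,500 credits, then Player H 13,500 credits, then Player N 1,500 credits.
Player J has the top bid and wins; the price is the second-highest bid, 15,500 credits.
Player J's payoff = 44,000 credits − 15,500 credits = 28,500 credits. All other bidders lose, so their payoff is 0.

Player Y 0 credits, Player N 0 credits, Player H 0 credits, Player J 28,500 credits.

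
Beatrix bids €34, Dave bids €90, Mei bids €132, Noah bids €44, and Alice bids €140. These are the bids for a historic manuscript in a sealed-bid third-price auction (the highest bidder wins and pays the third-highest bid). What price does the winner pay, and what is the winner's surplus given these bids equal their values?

Ranking the bids: Alice €140 > Mei €132 > Dave €90 > Noah €44 > Beatrix €34.
Alice is the highest bidder, so Alice wins.
Under the third-price rule, the price is the third-highest bid: €90.
Surplus = €140 − €90 = €50.

Price €90; surplus €50.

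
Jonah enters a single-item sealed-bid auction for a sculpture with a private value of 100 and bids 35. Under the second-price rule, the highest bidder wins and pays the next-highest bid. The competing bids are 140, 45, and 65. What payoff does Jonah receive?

Highest competing bid: 140.
Jonah's bid 35 is not the highest, so Jonah loses, pays nothing, and earns zero payoff.

0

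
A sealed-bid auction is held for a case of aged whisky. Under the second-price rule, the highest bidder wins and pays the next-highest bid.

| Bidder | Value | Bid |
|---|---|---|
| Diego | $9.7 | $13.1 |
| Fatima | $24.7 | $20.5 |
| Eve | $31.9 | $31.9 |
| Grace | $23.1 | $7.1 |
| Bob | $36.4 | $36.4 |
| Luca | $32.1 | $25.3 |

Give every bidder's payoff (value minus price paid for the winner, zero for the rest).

Ranking the bids: Bob $36.4 > Eve $31.9 > Luca $25.3 > Fatima $20.5 > Diego $13.1 > Grace $7.1.
Bob has the top bid and wins; the price is the second-highest bid, $31.9.
Bob's payoff = $36.4 − $31.9 = $4.5. All other bidders lose, so their payoff is 0.

Payoffs: Diego $0.0, Fatima $0.0, Eve $0.0, Grace $0.0, Bob $4.5, Luca $0.0.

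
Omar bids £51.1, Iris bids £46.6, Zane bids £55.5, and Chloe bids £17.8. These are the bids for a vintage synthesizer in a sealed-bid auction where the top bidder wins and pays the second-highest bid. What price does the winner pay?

The winner pays £51.1.

Ordered from highest: Zane £55.5, then Omar £51.1, then Iris £46.6, then Chloe £17.8.
Zane is the highest bidder, so Zane wins.
Under the second-price rule, the price is the second-highest bid: £51.1.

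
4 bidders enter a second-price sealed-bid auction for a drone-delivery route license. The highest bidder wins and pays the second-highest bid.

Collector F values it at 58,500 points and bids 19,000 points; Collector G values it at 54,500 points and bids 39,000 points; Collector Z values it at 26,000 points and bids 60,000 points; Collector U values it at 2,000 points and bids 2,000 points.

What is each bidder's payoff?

Collector F 0 points, Collector G 0 points, Collector Z -13,000 points, Collector U 0 points.

Sorted high to low: Collector Z 60,000 points > Collector G 39,000 points > Collector F 19,000 points > Collector U 2,000 points.
Collector Z has the top bid and wins; the price is the second-highest bid, 39,000 points.
Collector Z's payoff = 26,000 points − 39,000 points = -13,000 points. All other bidders lose, so their payoff is 0.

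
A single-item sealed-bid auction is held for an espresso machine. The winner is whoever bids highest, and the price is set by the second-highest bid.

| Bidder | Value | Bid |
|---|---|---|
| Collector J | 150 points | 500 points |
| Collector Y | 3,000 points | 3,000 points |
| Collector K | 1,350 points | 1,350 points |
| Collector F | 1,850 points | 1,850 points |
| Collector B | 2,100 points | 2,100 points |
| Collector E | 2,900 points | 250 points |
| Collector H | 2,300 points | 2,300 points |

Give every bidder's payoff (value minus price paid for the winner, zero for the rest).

Sorted high to low: Collector Y 3,000 points > Collector H 2,300 points > Collector B 2,100 points > Collector F 1,850 points > Collector K 1,350 points > Collector J 500 points > Collector E 250 points.
Collector Y has the top bid and wins; the price is the second-highest bid, 2,300 points.
Collector Y's payoff = 3,000 points − 2,300 points = 700 points. All other bidders lose, so their payoff is 0.

Payoffs: Collector J 0 points, Collector Y 700 points, Collector K 0 points, Collector F 0 points, Collector B 0 points, Collector E 0 points, Collector H 0 points.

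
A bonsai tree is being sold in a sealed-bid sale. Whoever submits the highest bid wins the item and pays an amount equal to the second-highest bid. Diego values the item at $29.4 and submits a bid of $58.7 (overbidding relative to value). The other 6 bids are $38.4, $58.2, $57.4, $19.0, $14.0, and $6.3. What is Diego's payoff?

Highest competing bid: $58.2.
Diego's bid $58.7 is the highest overall, so Diego wins and pays the second-highest bid, $58.2.
Payoff = value − price = $29.4 − $58.2 = -$28.8.
Overbidding won the item at a price above value — truthful bidding would have avoided this loss.

-$28.8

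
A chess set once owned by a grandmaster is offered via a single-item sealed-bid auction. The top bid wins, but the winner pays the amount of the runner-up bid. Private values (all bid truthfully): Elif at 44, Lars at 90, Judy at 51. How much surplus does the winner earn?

Bids in descending order: Lars 90; Judy 51; Elif 44.
Lars wins with the top bid and pays the second-highest, 51.
Surplus = 90 − 51 = 39.

39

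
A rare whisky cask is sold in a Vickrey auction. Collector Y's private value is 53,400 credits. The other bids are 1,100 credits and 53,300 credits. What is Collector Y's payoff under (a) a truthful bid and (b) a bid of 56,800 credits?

The highest competing bid is 53,300 credits.
Bidding truthfully at 53,400 credits: Collector Y has the top bid, wins, and pays the second-highest bid 53,300 credits. Payoff = 53,400 credits − 53,300 credits = 100 credits.
Bidding 56,800 credits: Collector Y has the top bid, wins, and pays the second-highest bid 53,300 credits. Payoff = 53,400 credits − 53,300 credits = 100 credits.

Truthful: 100 credits; alternative: 100 credits.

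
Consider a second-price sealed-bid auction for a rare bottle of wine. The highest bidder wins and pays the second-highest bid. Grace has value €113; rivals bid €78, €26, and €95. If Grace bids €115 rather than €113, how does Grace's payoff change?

Change in payoff: €0.

The highest competing bid is €95.
Bidding truthfully at €113: Grace has the top bid, wins, and pays the second-highest bid €95. Payoff = €113 − €95 = €18.
Bidding €115: Grace has the top bid, wins, and pays the second-highest bid €95. Payoff = €113 − €95 = €18.
Change = €18 − €18 = €0.
The bid only affects whether you win, not the price — here both bids land on the same side of the top rival bid, so the deviation is payoff-neutral.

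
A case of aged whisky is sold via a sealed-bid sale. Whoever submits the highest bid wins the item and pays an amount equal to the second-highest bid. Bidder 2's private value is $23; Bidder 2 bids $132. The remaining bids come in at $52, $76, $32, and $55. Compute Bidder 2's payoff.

The bidder's payoff: -$53.

Highest competing bid: $76.
Bidder 2's bid $132 is the highest overall, so Bidder 2 wins and pays the second-highest bid, $76.
Payoff = value − price = $23 − $76 = -$53.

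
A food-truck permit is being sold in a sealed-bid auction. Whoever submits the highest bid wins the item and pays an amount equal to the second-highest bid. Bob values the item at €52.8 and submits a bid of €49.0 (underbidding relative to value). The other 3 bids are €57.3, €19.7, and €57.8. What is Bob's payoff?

€0.0

Highest competing bid: €57.8.
Bob's bid €49.0 is not the highest, so Bob loses, pays nothing, and earns zero payoff.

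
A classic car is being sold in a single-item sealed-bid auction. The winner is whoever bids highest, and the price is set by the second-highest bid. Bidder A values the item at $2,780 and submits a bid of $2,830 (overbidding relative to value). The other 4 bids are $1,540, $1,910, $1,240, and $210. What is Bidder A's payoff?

Highest competing bid: $1,910.
Bidder A's bid $2,830 is the highest overall, so Bidder A wins and pays the second-highest bid, $1,910.
Payoff = value − price = $2,780 − $1,910 = $870.

Payoff = $870.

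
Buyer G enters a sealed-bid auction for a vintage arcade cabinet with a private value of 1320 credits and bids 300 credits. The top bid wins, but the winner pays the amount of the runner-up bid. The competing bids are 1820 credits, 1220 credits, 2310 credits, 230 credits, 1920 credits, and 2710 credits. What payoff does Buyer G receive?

Payoff = 0 credits.

Highest competing bid: 2710 credits.
Buyer G's bid 300 credits is not the highest, so Buyer G loses, pays nothing, and earns zero payoff.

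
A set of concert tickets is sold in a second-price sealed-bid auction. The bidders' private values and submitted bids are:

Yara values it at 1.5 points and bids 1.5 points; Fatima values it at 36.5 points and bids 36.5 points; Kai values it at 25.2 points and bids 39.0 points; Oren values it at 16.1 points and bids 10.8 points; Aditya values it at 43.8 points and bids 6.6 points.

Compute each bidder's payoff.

Payoffs: Yara 0.0 points, Fatima 0.0 points, Kai -11.3 points, Oren 0.0 points, Aditya 0.0 points.

Sorted high to low: Kai 39.0 points, then Fatima 36.5 points, then Oren 10.8 points, then Aditya 6.6 points, then Yara 1.5 points.
Kai has the top bid and wins; the price is the second-highest bid, 36.5 points.
Kai's payoff = 25.2 points − 36.5 points = -11.3 points. All other bidders lose, so their payoff is 0.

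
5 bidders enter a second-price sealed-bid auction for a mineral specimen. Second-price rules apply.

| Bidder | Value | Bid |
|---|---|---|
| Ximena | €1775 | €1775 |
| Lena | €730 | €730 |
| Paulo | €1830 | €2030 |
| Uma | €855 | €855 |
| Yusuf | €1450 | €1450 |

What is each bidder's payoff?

Ordered from highest: Paulo €2030; Ximena €1775; Yusuf €1450; Uma €855; Lena €730.
Paulo has the top bid and wins; the price is the second-highest bid, €1775.
Paulo's payoff = €1830 − €1775 = €55. All other bidders lose, so their payoff is 0.

Ximena €0, Lena €0, Paulo €55, Uma €0, Yusuf €0.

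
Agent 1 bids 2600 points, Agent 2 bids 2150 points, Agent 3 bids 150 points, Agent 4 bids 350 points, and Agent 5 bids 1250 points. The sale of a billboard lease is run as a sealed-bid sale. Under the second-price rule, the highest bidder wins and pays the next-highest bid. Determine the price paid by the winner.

Sorted high to low: Agent 1 2600 points > Agent 2 2150 points > Agent 5 1250 points > Agent 4 350 points > Agent 3 150 points.
Agent 1 has the highest bid, so Agent 1 wins.
The second-highest bid is 2150 points, so that is what Agent 1 pays.

The winner pays 2150 points.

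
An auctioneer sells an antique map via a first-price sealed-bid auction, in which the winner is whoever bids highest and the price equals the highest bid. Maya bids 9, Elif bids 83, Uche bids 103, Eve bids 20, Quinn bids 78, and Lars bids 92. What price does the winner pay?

Price paid: 103.

Bids in descending order: Uche 103, then Lars 92, then Elif 83, then Quinn 78, then Eve 20, then Maya 9.
Uche is the highest bidder, so Uche wins.
Under the first-price rule, the price is the highest bid: 103.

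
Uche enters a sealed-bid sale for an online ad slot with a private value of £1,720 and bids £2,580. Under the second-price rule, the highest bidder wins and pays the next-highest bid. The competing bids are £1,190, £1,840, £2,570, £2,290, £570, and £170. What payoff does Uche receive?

Highest competing bid: £2,570.
Uche's bid £2,580 is the highest overall, so Uche wins and pays the second-highest bid, £2,570.
Payoff = value − price = £1,720 − £2,570 = -£850.

Payoff = -£850.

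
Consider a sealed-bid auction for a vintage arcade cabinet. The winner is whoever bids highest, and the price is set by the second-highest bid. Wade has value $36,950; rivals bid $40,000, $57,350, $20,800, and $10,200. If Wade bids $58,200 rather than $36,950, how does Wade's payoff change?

The highest competing bid is $57,350.
Bidding truthfully at $36,950: the top bid is $57,350 (a rival), so Wade loses. Payoff = $0.
Bidding $58,200: Wade has the top bid, wins, and pays the second-highest bid $57,350. Payoff = $36,950 − $57,350 = -$20,400.
Change = -$20,400 − $0 = -$20,400.

-$20,400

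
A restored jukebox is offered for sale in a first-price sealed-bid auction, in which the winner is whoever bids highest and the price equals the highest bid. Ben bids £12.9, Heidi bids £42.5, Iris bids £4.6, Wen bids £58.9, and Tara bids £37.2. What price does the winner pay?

Sorted high to low: Wen £58.9, then Heidi £42.5, then Tara £37.2, then Ben £12.9, then Iris £4.6.
Wen is the highest bidder, so Wen wins.
Under the first-price rule, the price is the highest bid: £58.9.

£58.9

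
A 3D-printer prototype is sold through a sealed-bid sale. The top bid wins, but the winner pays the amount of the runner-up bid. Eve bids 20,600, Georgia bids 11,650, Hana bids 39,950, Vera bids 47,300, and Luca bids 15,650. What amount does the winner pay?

Price paid: 39,950.

Ordered from highest: Vera 47,300, then Hana 39,950, then Eve 20,600, then Luca 15,650, then Georgia 11,650.
Vera has the highest bid, so Vera wins.
The second-highest bid is 39,950, so that is what Vera pays.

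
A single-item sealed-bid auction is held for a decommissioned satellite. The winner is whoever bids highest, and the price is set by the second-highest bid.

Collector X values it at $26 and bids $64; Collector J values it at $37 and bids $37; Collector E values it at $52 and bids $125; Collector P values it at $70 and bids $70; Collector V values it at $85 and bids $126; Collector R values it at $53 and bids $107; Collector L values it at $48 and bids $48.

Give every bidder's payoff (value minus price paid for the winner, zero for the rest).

Ordered from highest: Collector V $126 > Collector E $125 > Collector R $107 > Collector P $70 > Collector X $64 > Collector L $48 > Collector J $37.
Collector V has the top bid and wins; the price is the second-highest bid, $125.
Collector V's payoff = $85 − $125 = -$40. All other bidders lose, so their payoff is 0.

Payoffs: Collector X $0, Collector J $0, Collector E $0, Collector P $0, Collector V -$40, Collector R $0, Collector L $0.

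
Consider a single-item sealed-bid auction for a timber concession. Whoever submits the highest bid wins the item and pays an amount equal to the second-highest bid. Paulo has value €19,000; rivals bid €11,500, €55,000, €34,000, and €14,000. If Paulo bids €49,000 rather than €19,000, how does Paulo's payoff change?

€0

The highest competing bid is €55,000.
Bidding truthfully at €19,000: the top bid is €55,000 (a rival), so Paulo loses. Payoff = €0.
Bidding €49,000: the top bid is €55,000 (a rival), so Paulo loses. Payoff = €0.
Change = €0 − €0 = €0.
The bid only affects whether you win, not the price — here both bids land on the same side of the top rival bid, so the deviation is payoff-neutral.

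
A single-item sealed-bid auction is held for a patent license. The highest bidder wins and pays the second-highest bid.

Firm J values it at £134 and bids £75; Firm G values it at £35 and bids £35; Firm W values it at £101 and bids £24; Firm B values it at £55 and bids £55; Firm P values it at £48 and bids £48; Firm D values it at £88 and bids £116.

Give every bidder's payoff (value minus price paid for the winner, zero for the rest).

Bids in descending order: Firm D £116 > Firm J £75 > Firm B £55 > Firm P £48 > Firm G £35 > Firm W £24.
Firm D has the top bid and wins; the price is the second-highest bid, £75.
Firm D's payoff = £88 − £75 = £13. All other bidders lose, so their payoff is 0.

Payoffs: Firm J £0, Firm G £0, Firm W £0, Firm B £0, Firm P £0, Firm D £13.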